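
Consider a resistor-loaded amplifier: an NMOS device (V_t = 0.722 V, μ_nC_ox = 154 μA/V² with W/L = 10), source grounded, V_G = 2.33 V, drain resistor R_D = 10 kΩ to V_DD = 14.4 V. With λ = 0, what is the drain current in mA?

V_GS = V_G = 2.33 V, so V_ov = 2.33 − 0.722 = 1.61 V.
k_n = μ_nC_ox · (W/L) = 1.54 mA/V².
Assume saturation: I_D = ½ k_n V_ov² = 0.5 × 1.54 × 1.61² = 1.99 mA, giving V_DS = V_DD − I_D R_D = 14.4 − 1.99 × 10 = -5.51 V.
But -5.51 V < V_ov = 1.61 V, so the device is actually in triode.
In triode I_D = k_n[V_ov V_DS − ½ V_DS²] and I_D = (V_DD − V_DS)/R_D. Equating: 7.7 V_DS² − 25.76 V_DS + 14.4 = 0, giving V_DS = 0.709 V (the root below V_ov).
I_D = (14.4 − 0.709) / 10 = 1.37 mA.

I_D = 1.37 mA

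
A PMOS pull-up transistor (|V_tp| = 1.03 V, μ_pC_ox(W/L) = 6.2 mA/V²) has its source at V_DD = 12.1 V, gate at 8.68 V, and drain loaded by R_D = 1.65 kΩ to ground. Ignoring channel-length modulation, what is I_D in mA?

V_SG = V_DD − V_G = 12.1 − 8.68 = 3.42 V, so V_ov = 3.42 − 1.03 = 2.39 V.
Assume saturation: I_D = ½ k_p V_ov² = 0.5 × 6.2 × 2.39² = 17.7 mA, giving V_SD = V_DD − I_D R_D = 12.1 − 17.7 × 1.65 = -17.1 V.
But -17.1 V < V_ov = 2.39 V, so the device is actually in triode.
In triode I_D = k_p[V_ov V_SD − ½ V_SD²] and I_D = (V_DD − V_SD)/R_D. Equating: 5.12 V_SD² − 25.45 V_SD + 12.1 = 0, giving V_SD = 0.532 V (the root below V_ov).
I_D = (12.1 − 0.532) / 1.65 = 7.01 mA.

I_D = 7.01 mA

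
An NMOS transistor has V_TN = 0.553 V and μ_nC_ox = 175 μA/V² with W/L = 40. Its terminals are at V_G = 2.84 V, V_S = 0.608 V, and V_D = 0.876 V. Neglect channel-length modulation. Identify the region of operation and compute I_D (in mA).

Triode; I_D = 2.90 mA

V_GS = V_G − V_S = 2.84 − 0.608 = 2.23 V; V_DS = V_D − V_S = 0.876 − 0.608 = 0.268 V.
k_n = μ_nC_ox · (W/L) = 7 mA/V².
V_ov = V_GS − V_TN = 2.23 − 0.553 = 1.68 V.
Since V_DS = 0.268 V < V_ov = 1.68 V, the device is in the triode region.
I_D = k_n [V_ov · V_DS − ½ V_DS²] = 7 × [1.68 × 0.268 − 0.5 × 0.268²] = 2.9 mA.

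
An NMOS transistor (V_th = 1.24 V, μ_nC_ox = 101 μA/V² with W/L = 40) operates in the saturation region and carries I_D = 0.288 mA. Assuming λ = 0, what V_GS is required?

k_n = μ_nC_ox · (W/L) = 4.04 mA/V².
In saturation I_D = ½ k_n (V_GS − V_th)², so V_GS − V_th = √(2 I_D / k_n) = √(2 × 0.288 / 4.04) = 0.378 V.
V_GS = 1.24 + 0.378 = 1.62 V.

V_GS = 1.62 V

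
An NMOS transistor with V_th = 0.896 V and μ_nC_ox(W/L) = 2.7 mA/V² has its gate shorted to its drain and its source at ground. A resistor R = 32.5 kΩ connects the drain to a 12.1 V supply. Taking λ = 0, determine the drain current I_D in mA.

I_D = 0.330 mA

With gate tied to drain, V_GS = V_DS ≥ V_GS − V_th, so the device is in saturation.
KCL at the drain: ½ k_n (V_GS − V_th)² = (V_DD − V_GS)/R.
Let x = V_GS − 0.896. Then 43.9 x² + x − 11.2 = 0, giving x = 0.494 V (positive root), so V_GS = 1.39 V.
I_D = (V_DD − V_GS)/R = (12.1 − 1.39) / 32.5 = 0.33 mA.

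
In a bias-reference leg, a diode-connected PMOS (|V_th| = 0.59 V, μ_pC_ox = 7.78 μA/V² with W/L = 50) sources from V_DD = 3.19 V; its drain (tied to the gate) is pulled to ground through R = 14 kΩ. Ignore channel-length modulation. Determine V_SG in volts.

V_SG = 1.40 V

With gate tied to drain, V_SG = V_SD ≥ V_SG − |V_th|, so the device is in saturation.
k_p = μ_pC_ox · (W/L) = 0.389 mA/V².
KCL at the drain: ½ k_p (V_SG − |V_th|)² = (V_DD − V_SG)/R.
Let x = V_SG − 0.59. Then 2.72 x² + x − 2.6 = 0, giving x = 0.811 V (positive root), so V_SG = 1.4 V.
I_D = (V_DD − V_SG)/R = (3.19 − 1.4) / 14 = 0.128 mA.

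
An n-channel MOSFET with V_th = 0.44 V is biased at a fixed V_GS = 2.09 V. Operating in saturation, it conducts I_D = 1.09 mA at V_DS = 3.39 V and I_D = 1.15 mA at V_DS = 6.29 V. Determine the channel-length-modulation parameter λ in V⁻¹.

λ = 0.0203 V⁻¹

With V_GS fixed, I_D ∝ (1 + λ V_DS) in saturation, so I_D2/I_D1 = (1 + λ V_DS2)/(1 + λ V_DS1).
1.15/1.09 = 1.055 = (1 + 6.29 λ)/(1 + 3.39 λ).
Solving: λ (I_D1 V_DS2 − I_D2 V_DS1) = I_D2 − I_D1, so λ = (1.15 − 1.09) / (1.09 × 6.29 − 1.15 × 3.39) = 0.06 / 2.96 = 0.0203 V⁻¹.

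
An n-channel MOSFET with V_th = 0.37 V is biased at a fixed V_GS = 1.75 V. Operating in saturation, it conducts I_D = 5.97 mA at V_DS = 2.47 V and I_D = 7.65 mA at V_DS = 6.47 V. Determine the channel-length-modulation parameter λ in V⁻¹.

λ = 0.0851 V⁻¹

With V_GS fixed, I_D ∝ (1 + λ V_DS) in saturation, so I_D2/I_D1 = (1 + λ V_DS2)/(1 + λ V_DS1).
7.65/5.97 = 1.281 = (1 + 6.47 λ)/(1 + 2.47 λ).
Solving: λ (I_D1 V_DS2 − I_D2 V_DS1) = I_D2 − I_D1, so λ = (7.65 − 5.97) / (5.97 × 6.47 − 7.65 × 2.47) = 1.68 / 19.7 = 0.0851 V⁻¹.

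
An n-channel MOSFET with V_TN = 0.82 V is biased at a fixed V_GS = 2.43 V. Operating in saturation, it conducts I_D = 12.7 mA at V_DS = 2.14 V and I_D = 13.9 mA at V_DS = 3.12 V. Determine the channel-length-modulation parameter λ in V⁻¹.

With V_GS fixed, I_D ∝ (1 + λ V_DS) in saturation, so I_D2/I_D1 = (1 + λ V_DS2)/(1 + λ V_DS1).
13.9/12.7 = 1.094 = (1 + 3.12 λ)/(1 + 2.14 λ).
Solving: λ (I_D1 V_DS2 − I_D2 V_DS1) = I_D2 − I_D1, so λ = (13.9 − 12.7) / (12.7 × 3.12 − 13.9 × 2.14) = 1.2 / 9.88 = 0.121 V⁻¹.

λ = 0.121 V⁻¹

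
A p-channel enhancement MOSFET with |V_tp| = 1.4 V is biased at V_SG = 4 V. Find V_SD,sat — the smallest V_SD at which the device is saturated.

V_SD,sat = 2.60 V

The boundary between triode and saturation is V_SD = V_SG − |V_tp| = V_ov.
V_ov = 4 − 1.4 = 2.6 V.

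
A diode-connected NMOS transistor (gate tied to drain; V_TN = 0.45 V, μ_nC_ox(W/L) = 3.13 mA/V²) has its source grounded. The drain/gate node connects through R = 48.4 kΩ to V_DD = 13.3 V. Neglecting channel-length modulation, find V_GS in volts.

V_GS = 0.855 V

With gate tied to drain, V_GS = V_DS ≥ V_GS − V_TN, so the device is in saturation.
KCL at the drain: ½ k_n (V_GS − V_TN)² = (V_DD − V_GS)/R.
Let x = V_GS − 0.45. Then 75.7 x² + x − 12.85 = 0, giving x = 0.405 V (positive root), so V_GS = 0.855 V.
I_D = (V_DD − V_GS)/R = (13.3 − 0.855) / 48.4 = 0.257 mA.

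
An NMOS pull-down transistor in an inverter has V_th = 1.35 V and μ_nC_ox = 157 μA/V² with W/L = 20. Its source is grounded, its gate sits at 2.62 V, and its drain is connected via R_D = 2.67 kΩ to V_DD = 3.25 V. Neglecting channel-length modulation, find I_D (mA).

V_GS = V_G = 2.62 V, so V_ov = 2.62 − 1.35 = 1.27 V.
k_n = μ_nC_ox · (W/L) = 3.14 mA/V².
Assume saturation: I_D = ½ k_n V_ov² = 0.5 × 3.14 × 1.27² = 2.53 mA, giving V_DS = V_DD − I_D R_D = 3.25 − 2.53 × 2.67 = -3.51 V.
But -3.51 V < V_ov = 1.27 V, so the device is actually in triode.
In triode I_D = k_n[V_ov V_DS − ½ V_DS²] and I_D = (V_DD − V_DS)/R_D. Equating: 4.19 V_DS² − 11.65 V_DS + 3.25 = 0, giving V_DS = 0.315 V (the root below V_ov).
I_D = (3.25 − 0.315) / 2.67 = 1.1 mA.

I_D = 1.10 mA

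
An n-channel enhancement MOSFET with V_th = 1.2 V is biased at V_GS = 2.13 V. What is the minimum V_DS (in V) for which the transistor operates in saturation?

The boundary between triode and saturation is V_DS = V_GS − V_th = V_ov.
V_ov = 2.13 − 1.2 = 0.93 V.

V_DS,sat = 0.930 V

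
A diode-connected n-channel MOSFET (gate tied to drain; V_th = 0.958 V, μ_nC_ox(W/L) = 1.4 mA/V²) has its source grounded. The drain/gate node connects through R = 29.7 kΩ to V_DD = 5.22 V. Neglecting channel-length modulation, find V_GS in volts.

V_GS = 1.39 V

With gate tied to drain, V_GS = V_DS ≥ V_GS − V_th, so the device is in saturation.
KCL at the drain: ½ k_n (V_GS − V_th)² = (V_DD − V_GS)/R.
Let x = V_GS − 0.958. Then 20.8 x² + x − 4.262 = 0, giving x = 0.429 V (positive root), so V_GS = 1.39 V.
I_D = (V_DD − V_GS)/R = (5.22 − 1.39) / 29.7 = 0.129 mA.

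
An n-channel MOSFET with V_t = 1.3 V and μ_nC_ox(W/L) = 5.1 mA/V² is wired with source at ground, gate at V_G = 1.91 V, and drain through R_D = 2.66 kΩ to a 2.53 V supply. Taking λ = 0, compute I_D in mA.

V_GS = V_G = 1.91 V, so V_ov = 1.91 − 1.3 = 0.61 V.
Assume saturation: I_D = ½ k_n V_ov² = 0.5 × 5.1 × 0.61² = 0.949 mA, giving V_DS = V_DD − I_D R_D = 2.53 − 0.949 × 2.66 = 0.00605 V.
But 0.00605 V < V_ov = 0.61 V, so the device is actually in triode.
In triode I_D = k_n[V_ov V_DS − ½ V_DS²] and I_D = (V_DD − V_DS)/R_D. Equating: 6.78 V_DS² − 9.275 V_DS + 2.53 = 0, giving V_DS = 0.376 V (the root below V_ov).
I_D = (2.53 − 0.376) / 2.66 = 0.81 mA.

I_D = 0.810 mA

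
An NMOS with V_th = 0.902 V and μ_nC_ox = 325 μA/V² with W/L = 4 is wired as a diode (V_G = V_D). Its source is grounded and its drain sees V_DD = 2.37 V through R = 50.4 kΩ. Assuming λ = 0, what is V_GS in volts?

V_GS = 1.10 V

With gate tied to drain, V_GS = V_DS ≥ V_GS − V_th, so the device is in saturation.
k_n = μ_nC_ox · (W/L) = 1.3 mA/V².
KCL at the drain: ½ k_n (V_GS − V_th)² = (V_DD − V_GS)/R.
Let x = V_GS − 0.902. Then 32.8 x² + x − 1.468 = 0, giving x = 0.197 V (positive root), so V_GS = 1.1 V.
I_D = (V_DD − V_GS)/R = (2.37 − 1.1) / 50.4 = 0.0252 mA.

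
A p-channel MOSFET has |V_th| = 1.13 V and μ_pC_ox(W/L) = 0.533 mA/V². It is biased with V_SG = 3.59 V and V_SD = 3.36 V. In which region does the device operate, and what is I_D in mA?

Saturation; I_D = 1.61 mA

V_ov = V_SG − |V_th| = 3.59 − 1.13 = 2.46 V.
Since V_SD = 3.36 V ≥ V_ov = 2.46 V, the device is in saturation.
I_D = ½ k_p V_ov² = 0.5 × 0.533 × 2.46² = 1.61 mA.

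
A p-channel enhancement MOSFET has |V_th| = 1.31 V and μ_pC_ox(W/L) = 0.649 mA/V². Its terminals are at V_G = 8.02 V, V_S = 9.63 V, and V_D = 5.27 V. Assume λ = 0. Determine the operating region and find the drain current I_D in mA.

Saturation; I_D = 0.0292 mA

V_SG = V_S − V_G = 9.63 − 8.02 = 1.61 V; V_SD = V_S − V_D = 9.63 − 5.27 = 4.36 V.
V_ov = V_SG − |V_th| = 1.61 − 1.31 = 0.3 V.
Since V_SD = 4.36 V ≥ V_ov = 0.3 V, the device is in saturation.
I_D = ½ k_p V_ov² = 0.5 × 0.649 × 0.3² = 0.0292 mA.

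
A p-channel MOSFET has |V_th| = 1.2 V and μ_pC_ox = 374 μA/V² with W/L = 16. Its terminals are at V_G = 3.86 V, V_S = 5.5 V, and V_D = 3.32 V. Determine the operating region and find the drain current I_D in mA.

Saturation; I_D = 0.579 mA

V_SG = V_S − V_G = 5.5 − 3.86 = 1.64 V; V_SD = V_S − V_D = 5.5 − 3.32 = 2.18 V.
k_p = μ_pC_ox · (W/L) = 5.984 mA/V².
V_ov = V_SG − |V_th| = 1.64 − 1.2 = 0.44 V.
Since V_SD = 2.18 V ≥ V_ov = 0.44 V, the device is in saturation.
I_D = ½ k_p V_ov² = 0.5 × 5.984 × 0.44² = 0.579 mA.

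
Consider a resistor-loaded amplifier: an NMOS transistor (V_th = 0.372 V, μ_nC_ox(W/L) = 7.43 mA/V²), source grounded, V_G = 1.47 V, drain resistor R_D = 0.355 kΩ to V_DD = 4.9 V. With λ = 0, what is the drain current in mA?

I_D = 4.48 mA

V_GS = V_G = 1.47 V, so V_ov = 1.47 − 0.372 = 1.1 V.
Assume saturation: I_D = ½ k_n V_ov² = 0.5 × 7.43 × 1.1² = 4.48 mA, giving V_DS = V_DD − I_D R_D = 4.9 − 4.48 × 0.355 = 3.31 V.
V_DS = 3.31 V ≥ V_ov = 1.1 V, confirming saturation.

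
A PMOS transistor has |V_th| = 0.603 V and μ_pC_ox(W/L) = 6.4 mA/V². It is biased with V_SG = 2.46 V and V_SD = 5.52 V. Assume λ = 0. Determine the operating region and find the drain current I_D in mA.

V_ov = V_SG − |V_th| = 2.46 − 0.603 = 1.86 V.
Since V_SD = 5.52 V ≥ V_ov = 1.86 V, the device is in saturation.
I_D = ½ k_p V_ov² = 0.5 × 6.4 × 1.86² = 11 mA.

Saturation; I_D = 11.0 mA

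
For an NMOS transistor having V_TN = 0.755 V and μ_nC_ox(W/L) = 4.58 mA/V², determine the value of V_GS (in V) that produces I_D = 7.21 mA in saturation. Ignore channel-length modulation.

V_GS = 2.53 V

In saturation I_D = ½ k_n (V_GS − V_TN)², so V_GS − V_TN = √(2 I_D / k_n) = √(2 × 7.21 / 4.58) = 1.77 V.
V_GS = 0.755 + 1.77 = 2.53 V.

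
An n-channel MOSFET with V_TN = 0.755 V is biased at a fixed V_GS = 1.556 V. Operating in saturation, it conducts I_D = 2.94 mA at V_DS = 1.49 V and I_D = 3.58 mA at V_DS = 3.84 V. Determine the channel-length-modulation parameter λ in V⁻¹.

With V_GS fixed, I_D ∝ (1 + λ V_DS) in saturation, so I_D2/I_D1 = (1 + λ V_DS2)/(1 + λ V_DS1).
3.58/2.94 = 1.218 = (1 + 3.84 λ)/(1 + 1.49 λ).
Solving: λ (I_D1 V_DS2 − I_D2 V_DS1) = I_D2 − I_D1, so λ = (3.58 − 2.94) / (2.94 × 3.84 − 3.58 × 1.49) = 0.64 / 5.96 = 0.107 V⁻¹.

λ = 0.107 V⁻¹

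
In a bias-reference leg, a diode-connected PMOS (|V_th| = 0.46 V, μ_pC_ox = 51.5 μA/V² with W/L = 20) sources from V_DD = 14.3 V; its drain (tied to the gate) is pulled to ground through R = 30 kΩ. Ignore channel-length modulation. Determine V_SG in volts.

With gate tied to drain, V_SG = V_SD ≥ V_SG − |V_th|, so the device is in saturation.
k_p = μ_pC_ox · (W/L) = 1.03 mA/V².
KCL at the drain: ½ k_p (V_SG − |V_th|)² = (V_DD − V_SG)/R.
Let x = V_SG − 0.46. Then 15.5 x² + x − 13.84 = 0, giving x = 0.915 V (positive root), so V_SG = 1.37 V.
I_D = (V_DD − V_SG)/R = (14.3 − 1.37) / 30 = 0.431 mA.

V_SG = 1.37 V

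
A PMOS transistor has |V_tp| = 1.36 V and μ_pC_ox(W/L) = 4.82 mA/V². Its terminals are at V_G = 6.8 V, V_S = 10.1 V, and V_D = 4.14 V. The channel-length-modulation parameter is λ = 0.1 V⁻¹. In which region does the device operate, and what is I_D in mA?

Saturation; I_D = 14.5 mA

V_SG = V_S − V_G = 10.1 − 6.8 = 3.3 V; V_SD = V_S − V_D = 10.1 − 4.14 = 5.96 V.
V_ov = V_SG − |V_tp| = 3.3 − 1.36 = 1.94 V.
Since V_SD = 5.96 V ≥ V_ov = 1.94 V, the device is in saturation.
I_D = ½ k_p V_ov² (1 + λ V_SD) = 0.5 × 4.82 × 1.94² × (1 + 0.1 × 5.96) = 14.5 mA.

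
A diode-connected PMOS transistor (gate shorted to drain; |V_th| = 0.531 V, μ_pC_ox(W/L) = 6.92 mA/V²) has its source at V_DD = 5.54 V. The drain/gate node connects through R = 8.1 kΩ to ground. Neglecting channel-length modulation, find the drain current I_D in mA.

With gate tied to drain, V_SG = V_SD ≥ V_SG − |V_th|, so the device is in saturation.
KCL at the drain: ½ k_p (V_SG − |V_th|)² = (V_DD − V_SG)/R.
Let x = V_SG − 0.531. Then 28 x² + x − 5.009 = 0, giving x = 0.405 V (positive root), so V_SG = 0.936 V.
I_D = (V_DD − V_SG)/R = (5.54 − 0.936) / 8.1 = 0.568 mA.

I_D = 0.568 mA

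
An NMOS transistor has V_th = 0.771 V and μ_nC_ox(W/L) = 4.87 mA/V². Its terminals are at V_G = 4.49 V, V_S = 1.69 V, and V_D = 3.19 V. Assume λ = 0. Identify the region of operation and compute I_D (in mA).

Triode; I_D = 9.34 mA

V_GS = V_G − V_S = 4.49 − 1.69 = 2.8 V; V_DS = V_D − V_S = 3.19 − 1.69 = 1.5 V.
V_ov = V_GS − V_th = 2.8 − 0.771 = 2.03 V.
Since V_DS = 1.5 V < V_ov = 2.03 V, the device is in the triode region.
I_D = k_n [V_ov · V_DS − ½ V_DS²] = 4.87 × [2.03 × 1.5 − 0.5 × 1.5²] = 9.34 mA.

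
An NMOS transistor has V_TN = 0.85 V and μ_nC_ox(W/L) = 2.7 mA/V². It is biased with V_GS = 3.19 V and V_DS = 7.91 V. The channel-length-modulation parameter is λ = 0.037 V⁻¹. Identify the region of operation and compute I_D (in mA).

Saturation; I_D = 9.56 mA

V_ov = V_GS − V_TN = 3.19 − 0.85 = 2.34 V.
Since V_DS = 7.91 V ≥ V_ov = 2.34 V, the device is in saturation.
I_D = ½ k_n V_ov² (1 + λ V_DS) = 0.5 × 2.7 × 2.34² × (1 + 0.037 × 7.91) = 9.56 mA.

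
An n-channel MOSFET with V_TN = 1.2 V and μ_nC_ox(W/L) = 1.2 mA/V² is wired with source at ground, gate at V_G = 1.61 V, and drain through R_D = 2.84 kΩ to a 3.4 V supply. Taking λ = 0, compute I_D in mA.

V_GS = V_G = 1.61 V, so V_ov = 1.61 − 1.2 = 0.41 V.
Assume saturation: I_D = ½ k_n V_ov² = 0.5 × 1.2 × 0.41² = 0.101 mA, giving V_DS = V_DD − I_D R_D = 3.4 − 0.101 × 2.84 = 3.11 V.
V_DS = 3.11 V ≥ V_ov = 0.41 V, confirming saturation.

I_D = 0.101 mA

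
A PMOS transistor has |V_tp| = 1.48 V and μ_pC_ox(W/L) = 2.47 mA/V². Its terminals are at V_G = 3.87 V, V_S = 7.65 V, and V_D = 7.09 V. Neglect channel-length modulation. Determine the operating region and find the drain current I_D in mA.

Triode; I_D = 2.79 mA

V_SG = V_S − V_G = 7.65 − 3.87 = 3.78 V; V_SD = V_S − V_D = 7.65 − 7.09 = 0.56 V.
V_ov = V_SG − |V_tp| = 3.78 − 1.48 = 2.3 V.
Since V_SD = 0.56 V < V_ov = 2.3 V, the device is in the triode region.
I_D = k_p [V_ov · V_SD − ½ V_SD²] = 2.47 × [2.3 × 0.56 − 0.5 × 0.56²] = 2.79 mA.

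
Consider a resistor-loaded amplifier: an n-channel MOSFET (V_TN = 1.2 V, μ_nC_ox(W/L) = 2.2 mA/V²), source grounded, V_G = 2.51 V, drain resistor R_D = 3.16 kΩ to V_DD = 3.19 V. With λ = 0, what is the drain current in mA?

V_GS = V_G = 2.51 V, so V_ov = 2.51 − 1.2 = 1.31 V.
Assume saturation: I_D = ½ k_n V_ov² = 0.5 × 2.2 × 1.31² = 1.89 mA, giving V_DS = V_DD − I_D R_D = 3.19 − 1.89 × 3.16 = -2.78 V.
But -2.78 V < V_ov = 1.31 V, so the device is actually in triode.
In triode I_D = k_n[V_ov V_DS − ½ V_DS²] and I_D = (V_DD − V_DS)/R_D. Equating: 3.48 V_DS² − 10.11 V_DS + 3.19 = 0, giving V_DS = 0.36 V (the root below V_ov).
I_D = (3.19 − 0.36) / 3.16 = 0.895 mA.

I_D = 0.895 mA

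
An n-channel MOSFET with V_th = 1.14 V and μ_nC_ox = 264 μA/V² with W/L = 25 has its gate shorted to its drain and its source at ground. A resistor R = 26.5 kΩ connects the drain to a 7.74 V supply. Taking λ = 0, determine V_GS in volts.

V_GS = 1.41 V

With gate tied to drain, V_GS = V_DS ≥ V_GS − V_th, so the device is in saturation.
k_n = μ_nC_ox · (W/L) = 6.6 mA/V².
KCL at the drain: ½ k_n (V_GS − V_th)² = (V_DD − V_GS)/R.
Let x = V_GS − 1.14. Then 87.4 x² + x − 6.6 = 0, giving x = 0.269 V (positive root), so V_GS = 1.41 V.
I_D = (V_DD − V_GS)/R = (7.74 − 1.41) / 26.5 = 0.239 mA.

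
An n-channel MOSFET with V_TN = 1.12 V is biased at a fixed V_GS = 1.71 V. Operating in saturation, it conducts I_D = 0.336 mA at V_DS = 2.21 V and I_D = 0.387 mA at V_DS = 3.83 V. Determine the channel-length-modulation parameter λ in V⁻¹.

λ = 0.118 V⁻¹

With V_GS fixed, I_D ∝ (1 + λ V_DS) in saturation, so I_D2/I_D1 = (1 + λ V_DS2)/(1 + λ V_DS1).
0.387/0.336 = 1.152 = (1 + 3.83 λ)/(1 + 2.21 λ).
Solving: λ (I_D1 V_DS2 − I_D2 V_DS1) = I_D2 − I_D1, so λ = (0.387 − 0.336) / (0.336 × 3.83 − 0.387 × 2.21) = 0.051 / 0.432 = 0.118 V⁻¹.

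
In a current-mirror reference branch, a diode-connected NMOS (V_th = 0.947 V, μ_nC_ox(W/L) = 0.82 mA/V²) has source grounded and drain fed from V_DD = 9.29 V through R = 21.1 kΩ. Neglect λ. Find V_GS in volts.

V_GS = 1.87 V

With gate tied to drain, V_GS = V_DS ≥ V_GS − V_th, so the device is in saturation.
KCL at the drain: ½ k_n (V_GS − V_th)² = (V_DD − V_GS)/R.
Let x = V_GS − 0.947. Then 8.65 x² + x − 8.343 = 0, giving x = 0.926 V (positive root), so V_GS = 1.87 V.
I_D = (V_DD − V_GS)/R = (9.29 − 1.87) / 21.1 = 0.352 mA.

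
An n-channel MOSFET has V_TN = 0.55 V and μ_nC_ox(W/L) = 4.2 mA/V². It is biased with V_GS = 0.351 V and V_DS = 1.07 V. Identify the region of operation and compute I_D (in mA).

Cutoff; I_D = 0 mA

V_GS = 0.351 V < V_TN = 0.55 V, so the transistor is in cutoff.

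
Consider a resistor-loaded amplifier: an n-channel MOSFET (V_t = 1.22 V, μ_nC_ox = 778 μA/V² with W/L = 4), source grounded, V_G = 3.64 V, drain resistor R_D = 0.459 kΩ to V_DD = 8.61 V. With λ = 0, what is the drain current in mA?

V_GS = V_G = 3.64 V, so V_ov = 3.64 − 1.22 = 2.42 V.
k_n = μ_nC_ox · (W/L) = 3.112 mA/V².
Assume saturation: I_D = ½ k_n V_ov² = 0.5 × 3.112 × 2.42² = 9.11 mA, giving V_DS = V_DD − I_D R_D = 8.61 − 9.11 × 0.459 = 4.43 V.
V_DS = 4.43 V ≥ V_ov = 2.42 V, confirming saturation.

I_D = 9.11 mA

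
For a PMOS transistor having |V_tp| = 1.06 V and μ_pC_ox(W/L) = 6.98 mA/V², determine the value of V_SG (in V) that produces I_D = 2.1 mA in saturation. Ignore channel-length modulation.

In saturation I_D = ½ k_p (V_SG − |V_tp|)², so V_SG − |V_tp| = √(2 I_D / k_p) = √(2 × 2.1 / 6.98) = 0.776 V.
V_SG = 1.06 + 0.776 = 1.84 V.

V_SG = 1.84 V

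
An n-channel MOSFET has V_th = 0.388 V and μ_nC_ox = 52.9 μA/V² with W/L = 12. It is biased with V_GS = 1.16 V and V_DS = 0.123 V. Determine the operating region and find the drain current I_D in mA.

k_n = μ_nC_ox · (W/L) = 0.6348 mA/V².
V_ov = V_GS − V_th = 1.16 − 0.388 = 0.772 V.
Since V_DS = 0.123 V < V_ov = 0.772 V, the device is in the triode region.
I_D = k_n [V_ov · V_DS − ½ V_DS²] = 0.6348 × [0.772 × 0.123 − 0.5 × 0.123²] = 0.0555 mA.

Triode; I_D = 0.0555 mA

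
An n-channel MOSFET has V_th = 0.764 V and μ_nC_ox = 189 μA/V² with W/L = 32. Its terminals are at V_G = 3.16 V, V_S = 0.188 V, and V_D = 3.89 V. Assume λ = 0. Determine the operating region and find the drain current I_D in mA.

V_GS = V_G − V_S = 3.16 − 0.188 = 2.97 V; V_DS = V_D − V_S = 3.89 − 0.188 = 3.7 V.
k_n = μ_nC_ox · (W/L) = 6.048 mA/V².
V_ov = V_GS − V_th = 2.97 − 0.764 = 2.21 V.
Since V_DS = 3.7 V ≥ V_ov = 2.21 V, the device is in saturation.
I_D = ½ k_n V_ov² = 0.5 × 6.048 × 2.21² = 14.7 mA.

Saturation; I_D = 14.7 mA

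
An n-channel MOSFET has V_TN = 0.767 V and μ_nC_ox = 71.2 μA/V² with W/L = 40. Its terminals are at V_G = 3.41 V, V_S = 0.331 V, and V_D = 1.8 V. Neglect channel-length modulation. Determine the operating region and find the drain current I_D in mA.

Triode; I_D = 6.60 mA

V_GS = V_G − V_S = 3.41 − 0.331 = 3.08 V; V_DS = V_D − V_S = 1.8 − 0.331 = 1.47 V.
k_n = μ_nC_ox · (W/L) = 2.848 mA/V².
V_ov = V_GS − V_TN = 3.08 − 0.767 = 2.31 V.
Since V_DS = 1.47 V < V_ov = 2.31 V, the device is in the triode region.
I_D = k_n [V_ov · V_DS − ½ V_DS²] = 2.848 × [2.31 × 1.47 − 0.5 × 1.47²] = 6.6 mA.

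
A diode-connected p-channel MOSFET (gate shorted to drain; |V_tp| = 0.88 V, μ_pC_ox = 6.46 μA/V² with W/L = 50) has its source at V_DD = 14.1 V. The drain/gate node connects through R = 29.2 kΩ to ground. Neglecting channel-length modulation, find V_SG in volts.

With gate tied to drain, V_SG = V_SD ≥ V_SG − |V_tp|, so the device is in saturation.
k_p = μ_pC_ox · (W/L) = 0.323 mA/V².
KCL at the drain: ½ k_p (V_SG − |V_tp|)² = (V_DD − V_SG)/R.
Let x = V_SG − 0.88. Then 4.72 x² + x − 13.22 = 0, giving x = 1.57 V (positive root), so V_SG = 2.45 V.
I_D = (V_DD − V_SG)/R = (14.1 − 2.45) / 29.2 = 0.399 mA.

V_SG = 2.45 V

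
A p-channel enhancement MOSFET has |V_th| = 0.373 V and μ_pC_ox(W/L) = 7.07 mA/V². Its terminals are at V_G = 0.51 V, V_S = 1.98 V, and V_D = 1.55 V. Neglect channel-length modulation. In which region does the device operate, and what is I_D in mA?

V_SG = V_S − V_G = 1.98 − 0.51 = 1.47 V; V_SD = V_S − V_D = 1.98 − 1.55 = 0.43 V.
V_ov = V_SG − |V_th| = 1.47 − 0.373 = 1.1 V.
Since V_SD = 0.43 V < V_ov = 1.1 V, the device is in the triode region.
I_D = k_p [V_ov · V_SD − ½ V_SD²] = 7.07 × [1.1 × 0.43 − 0.5 × 0.43²] = 2.68 mA.

Triode; I_D = 2.68 mA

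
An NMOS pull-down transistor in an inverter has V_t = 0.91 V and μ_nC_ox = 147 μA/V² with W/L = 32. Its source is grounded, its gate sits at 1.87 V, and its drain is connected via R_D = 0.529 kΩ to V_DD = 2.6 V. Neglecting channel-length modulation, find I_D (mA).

I_D = 2.17 mA

V_GS = V_G = 1.87 V, so V_ov = 1.87 − 0.91 = 0.96 V.
k_n = μ_nC_ox · (W/L) = 4.704 mA/V².
Assume saturation: I_D = ½ k_n V_ov² = 0.5 × 4.704 × 0.96² = 2.17 mA, giving V_DS = V_DD − I_D R_D = 2.6 − 2.17 × 0.529 = 1.45 V.
V_DS = 1.45 V ≥ V_ov = 0.96 V, confirming saturation.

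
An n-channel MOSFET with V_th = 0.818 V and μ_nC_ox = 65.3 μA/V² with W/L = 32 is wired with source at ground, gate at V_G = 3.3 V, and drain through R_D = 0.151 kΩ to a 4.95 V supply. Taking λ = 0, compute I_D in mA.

V_GS = V_G = 3.3 V, so V_ov = 3.3 − 0.818 = 2.48 V.
k_n = μ_nC_ox · (W/L) = 2.09 mA/V².
Assume saturation: I_D = ½ k_n V_ov² = 0.5 × 2.09 × 2.48² = 6.44 mA, giving V_DS = V_DD − I_D R_D = 4.95 − 6.44 × 0.151 = 3.98 V.
V_DS = 3.98 V ≥ V_ov = 2.48 V, confirming saturation.

I_D = 6.44 mA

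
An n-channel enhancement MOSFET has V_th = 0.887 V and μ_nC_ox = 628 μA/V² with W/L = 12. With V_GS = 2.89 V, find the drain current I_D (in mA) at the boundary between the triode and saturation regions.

I_D = 15.1 mA

At the boundary V_DS = V_ov = V_GS − V_th = 2.89 − 0.887 = 2 V.
k_n = μ_nC_ox · (W/L) = 7.536 mA/V².
I_D = ½ k_n V_ov² = 0.5 × 7.536 × 2² = 15.1 mA.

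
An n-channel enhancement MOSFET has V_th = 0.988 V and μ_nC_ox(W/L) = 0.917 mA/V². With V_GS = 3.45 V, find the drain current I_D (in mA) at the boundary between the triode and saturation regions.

I_D = 2.78 mA

At the boundary V_DS = V_ov = V_GS − V_th = 3.45 − 0.988 = 2.46 V.
I_D = ½ k_n V_ov² = 0.5 × 0.917 × 2.46² = 2.78 mA.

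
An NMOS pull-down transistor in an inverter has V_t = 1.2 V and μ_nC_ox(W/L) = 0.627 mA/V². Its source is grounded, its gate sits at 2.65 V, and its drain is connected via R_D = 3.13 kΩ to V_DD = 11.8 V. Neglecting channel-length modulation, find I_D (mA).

I_D = 0.659 mA

V_GS = V_G = 2.65 V, so V_ov = 2.65 − 1.2 = 1.45 V.
Assume saturation: I_D = ½ k_n V_ov² = 0.5 × 0.627 × 1.45² = 0.659 mA, giving V_DS = V_DD − I_D R_D = 11.8 − 0.659 × 3.13 = 9.74 V.
V_DS = 9.74 V ≥ V_ov = 1.45 V, confirming saturation.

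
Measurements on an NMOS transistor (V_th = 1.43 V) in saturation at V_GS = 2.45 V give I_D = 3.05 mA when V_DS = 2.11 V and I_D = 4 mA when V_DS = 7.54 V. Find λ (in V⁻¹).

With V_GS fixed, I_D ∝ (1 + λ V_DS) in saturation, so I_D2/I_D1 = (1 + λ V_DS2)/(1 + λ V_DS1).
4/3.05 = 1.311 = (1 + 7.54 λ)/(1 + 2.11 λ).
Solving: λ (I_D1 V_DS2 − I_D2 V_DS1) = I_D2 − I_D1, so λ = (4 − 3.05) / (3.05 × 7.54 − 4 × 2.11) = 0.95 / 14.6 = 0.0653 V⁻¹.

λ = 0.0653 V⁻¹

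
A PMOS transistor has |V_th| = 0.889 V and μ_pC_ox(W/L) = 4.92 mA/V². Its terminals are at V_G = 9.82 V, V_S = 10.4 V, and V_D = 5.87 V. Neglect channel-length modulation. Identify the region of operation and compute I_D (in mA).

Cutoff; I_D = 0 mA

V_SG = V_S − V_G = 10.4 − 9.82 = 0.58 V; V_SD = V_S − V_D = 10.4 − 5.87 = 4.53 V.
V_SG = 0.58 V < |V_th| = 0.889 V, so the transistor is in cutoff.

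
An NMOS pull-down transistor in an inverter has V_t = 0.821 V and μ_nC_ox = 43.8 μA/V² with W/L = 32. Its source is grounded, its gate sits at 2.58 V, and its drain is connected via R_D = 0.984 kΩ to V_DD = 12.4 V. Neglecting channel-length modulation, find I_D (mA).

I_D = 2.17 mA

V_GS = V_G = 2.58 V, so V_ov = 2.58 − 0.821 = 1.76 V.
k_n = μ_nC_ox · (W/L) = 1.402 mA/V².
Assume saturation: I_D = ½ k_n V_ov² = 0.5 × 1.402 × 1.76² = 2.17 mA, giving V_DS = V_DD − I_D R_D = 12.4 − 2.17 × 0.984 = 10.3 V.
V_DS = 10.3 V ≥ V_ov = 1.76 V, confirming saturation.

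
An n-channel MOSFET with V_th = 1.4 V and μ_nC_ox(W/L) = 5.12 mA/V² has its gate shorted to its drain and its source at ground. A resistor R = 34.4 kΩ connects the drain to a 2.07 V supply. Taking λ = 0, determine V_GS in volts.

With gate tied to drain, V_GS = V_DS ≥ V_GS − V_th, so the device is in saturation.
KCL at the drain: ½ k_n (V_GS − V_th)² = (V_DD − V_GS)/R.
Let x = V_GS − 1.4. Then 88.1 x² + x − 0.67 = 0, giving x = 0.0817 V (positive root), so V_GS = 1.48 V.
I_D = (V_DD − V_GS)/R = (2.07 − 1.48) / 34.4 = 0.0171 mA.

V_GS = 1.48 V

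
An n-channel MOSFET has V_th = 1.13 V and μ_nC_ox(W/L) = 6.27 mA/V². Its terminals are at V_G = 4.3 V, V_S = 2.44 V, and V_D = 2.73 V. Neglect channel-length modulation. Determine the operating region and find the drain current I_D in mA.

V_GS = V_G − V_S = 4.3 − 2.44 = 1.86 V; V_DS = V_D − V_S = 2.73 − 2.44 = 0.29 V.
V_ov = V_GS − V_th = 1.86 − 1.13 = 0.73 V.
Since V_DS = 0.29 V < V_ov = 0.73 V, the device is in the triode region.
I_D = k_n [V_ov · V_DS − ½ V_DS²] = 6.27 × [0.73 × 0.29 − 0.5 × 0.29²] = 1.06 mA.

Triode; I_D = 1.06 mA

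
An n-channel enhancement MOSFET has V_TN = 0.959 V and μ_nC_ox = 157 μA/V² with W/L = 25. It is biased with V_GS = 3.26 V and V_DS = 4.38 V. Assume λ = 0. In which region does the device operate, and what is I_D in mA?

Saturation; I_D = 10.4 mA

k_n = μ_nC_ox · (W/L) = 3.925 mA/V².
V_ov = V_GS − V_TN = 3.26 − 0.959 = 2.3 V.
Since V_DS = 4.38 V ≥ V_ov = 2.3 V, the device is in saturation.
I_D = ½ k_n V_ov² = 0.5 × 3.925 × 2.3² = 10.4 mA.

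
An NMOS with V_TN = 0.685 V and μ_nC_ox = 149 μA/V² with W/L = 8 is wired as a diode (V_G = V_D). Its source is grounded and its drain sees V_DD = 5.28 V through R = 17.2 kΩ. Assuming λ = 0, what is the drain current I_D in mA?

I_D = 0.231 mA

With gate tied to drain, V_GS = V_DS ≥ V_GS − V_TN, so the device is in saturation.
k_n = μ_nC_ox · (W/L) = 1.192 mA/V².
KCL at the drain: ½ k_n (V_GS − V_TN)² = (V_DD − V_GS)/R.
Let x = V_GS − 0.685. Then 10.3 x² + x − 4.595 = 0, giving x = 0.623 V (positive root), so V_GS = 1.31 V.
I_D = (V_DD − V_GS)/R = (5.28 − 1.31) / 17.2 = 0.231 mA.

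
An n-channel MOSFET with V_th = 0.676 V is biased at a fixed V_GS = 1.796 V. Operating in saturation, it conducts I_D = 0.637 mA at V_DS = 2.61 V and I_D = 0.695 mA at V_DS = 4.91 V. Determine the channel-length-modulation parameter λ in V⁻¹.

λ = 0.0441 V⁻¹

With V_GS fixed, I_D ∝ (1 + λ V_DS) in saturation, so I_D2/I_D1 = (1 + λ V_DS2)/(1 + λ V_DS1).
0.695/0.637 = 1.091 = (1 + 4.91 λ)/(1 + 2.61 λ).
Solving: λ (I_D1 V_DS2 − I_D2 V_DS1) = I_D2 − I_D1, so λ = (0.695 − 0.637) / (0.637 × 4.91 − 0.695 × 2.61) = 0.058 / 1.31 = 0.0441 V⁻¹.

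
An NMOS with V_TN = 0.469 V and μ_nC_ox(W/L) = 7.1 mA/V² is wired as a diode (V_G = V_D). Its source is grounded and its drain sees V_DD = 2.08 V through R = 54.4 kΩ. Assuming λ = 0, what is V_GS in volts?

With gate tied to drain, V_GS = V_DS ≥ V_GS − V_TN, so the device is in saturation.
KCL at the drain: ½ k_n (V_GS − V_TN)² = (V_DD − V_GS)/R.
Let x = V_GS − 0.469. Then 193 x² + x − 1.611 = 0, giving x = 0.0888 V (positive root), so V_GS = 0.558 V.
I_D = (V_DD − V_GS)/R = (2.08 − 0.558) / 54.4 = 0.028 mA.

V_GS = 0.558 V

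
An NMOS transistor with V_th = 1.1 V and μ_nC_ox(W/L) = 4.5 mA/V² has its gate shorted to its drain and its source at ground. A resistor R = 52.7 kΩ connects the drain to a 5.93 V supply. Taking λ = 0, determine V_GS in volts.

With gate tied to drain, V_GS = V_DS ≥ V_GS − V_th, so the device is in saturation.
KCL at the drain: ½ k_n (V_GS − V_th)² = (V_DD − V_GS)/R.
Let x = V_GS − 1.1. Then 119 x² + x − 4.83 = 0, giving x = 0.198 V (positive root), so V_GS = 1.3 V.
I_D = (V_DD − V_GS)/R = (5.93 − 1.3) / 52.7 = 0.0879 mA.

V_GS = 1.30 V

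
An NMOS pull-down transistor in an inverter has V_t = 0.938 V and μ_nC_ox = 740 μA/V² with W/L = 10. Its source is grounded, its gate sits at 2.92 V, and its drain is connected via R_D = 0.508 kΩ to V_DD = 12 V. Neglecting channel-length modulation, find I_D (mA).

V_GS = V_G = 2.92 V, so V_ov = 2.92 − 0.938 = 1.98 V.
k_n = μ_nC_ox · (W/L) = 7.4 mA/V².
Assume saturation: I_D = ½ k_n V_ov² = 0.5 × 7.4 × 1.98² = 14.5 mA, giving V_DS = V_DD − I_D R_D = 12 − 14.5 × 0.508 = 4.62 V.
V_DS = 4.62 V ≥ V_ov = 1.98 V, confirming saturation.

I_D = 14.5 mA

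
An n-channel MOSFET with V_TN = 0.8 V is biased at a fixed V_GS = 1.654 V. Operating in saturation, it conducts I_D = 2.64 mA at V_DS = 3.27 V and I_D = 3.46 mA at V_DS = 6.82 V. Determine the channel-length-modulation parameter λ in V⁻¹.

λ = 0.123 V⁻¹

With V_GS fixed, I_D ∝ (1 + λ V_DS) in saturation, so I_D2/I_D1 = (1 + λ V_DS2)/(1 + λ V_DS1).
3.46/2.64 = 1.311 = (1 + 6.82 λ)/(1 + 3.27 λ).
Solving: λ (I_D1 V_DS2 − I_D2 V_DS1) = I_D2 − I_D1, so λ = (3.46 − 2.64) / (2.64 × 6.82 − 3.46 × 3.27) = 0.82 / 6.69 = 0.123 V⁻¹.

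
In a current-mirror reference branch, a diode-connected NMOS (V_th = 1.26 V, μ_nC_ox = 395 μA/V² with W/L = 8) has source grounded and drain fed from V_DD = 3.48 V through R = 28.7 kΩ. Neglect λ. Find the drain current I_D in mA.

With gate tied to drain, V_GS = V_DS ≥ V_GS − V_th, so the device is in saturation.
k_n = μ_nC_ox · (W/L) = 3.16 mA/V².
KCL at the drain: ½ k_n (V_GS − V_th)² = (V_DD − V_GS)/R.
Let x = V_GS − 1.26. Then 45.3 x² + x − 2.22 = 0, giving x = 0.211 V (positive root), so V_GS = 1.47 V.
I_D = (V_DD − V_GS)/R = (3.48 − 1.47) / 28.7 = 0.07 mA.

I_D = 0.0700 mA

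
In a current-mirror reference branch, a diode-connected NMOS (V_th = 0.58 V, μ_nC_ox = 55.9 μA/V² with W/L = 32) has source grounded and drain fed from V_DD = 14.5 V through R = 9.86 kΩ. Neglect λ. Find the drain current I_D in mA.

I_D = 1.29 mA

With gate tied to drain, V_GS = V_DS ≥ V_GS − V_th, so the device is in saturation.
k_n = μ_nC_ox · (W/L) = 1.789 mA/V².
KCL at the drain: ½ k_n (V_GS − V_th)² = (V_DD − V_GS)/R.
Let x = V_GS − 0.58. Then 8.82 x² + x − 13.92 = 0, giving x = 1.2 V (positive root), so V_GS = 1.78 V.
I_D = (V_DD − V_GS)/R = (14.5 − 1.78) / 9.86 = 1.29 mA.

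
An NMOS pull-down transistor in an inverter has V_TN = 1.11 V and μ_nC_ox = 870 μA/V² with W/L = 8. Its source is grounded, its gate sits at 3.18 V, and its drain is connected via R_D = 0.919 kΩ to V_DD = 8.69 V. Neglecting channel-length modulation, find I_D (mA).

I_D = 8.66 mA

V_GS = V_G = 3.18 V, so V_ov = 3.18 − 1.11 = 2.07 V.
k_n = μ_nC_ox · (W/L) = 6.96 mA/V².
Assume saturation: I_D = ½ k_n V_ov² = 0.5 × 6.96 × 2.07² = 14.9 mA, giving V_DS = V_DD − I_D R_D = 8.69 − 14.9 × 0.919 = -5.01 V.
But -5.01 V < V_ov = 2.07 V, so the device is actually in triode.
In triode I_D = k_n[V_ov V_DS − ½ V_DS²] and I_D = (V_DD − V_DS)/R_D. Equating: 3.2 V_DS² − 14.24 V_DS + 8.69 = 0, giving V_DS = 0.73 V (the root below V_ov).
I_D = (8.69 − 0.73) / 0.919 = 8.66 mA.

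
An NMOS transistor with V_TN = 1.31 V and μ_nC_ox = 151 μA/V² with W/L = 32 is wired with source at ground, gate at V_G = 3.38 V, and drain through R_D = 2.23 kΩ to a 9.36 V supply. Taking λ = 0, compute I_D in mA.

I_D = 4.00 mA

V_GS = V_G = 3.38 V, so V_ov = 3.38 − 1.31 = 2.07 V.
k_n = μ_nC_ox · (W/L) = 4.832 mA/V².
Assume saturation: I_D = ½ k_n V_ov² = 0.5 × 4.832 × 2.07² = 10.4 mA, giving V_DS = V_DD − I_D R_D = 9.36 − 10.4 × 2.23 = -13.7 V.
But -13.7 V < V_ov = 2.07 V, so the device is actually in triode.
In triode I_D = k_n[V_ov V_DS − ½ V_DS²] and I_D = (V_DD − V_DS)/R_D. Equating: 5.39 V_DS² − 23.3 V_DS + 9.36 = 0, giving V_DS = 0.448 V (the root below V_ov).
I_D = (9.36 − 0.448) / 2.23 = 4 mA.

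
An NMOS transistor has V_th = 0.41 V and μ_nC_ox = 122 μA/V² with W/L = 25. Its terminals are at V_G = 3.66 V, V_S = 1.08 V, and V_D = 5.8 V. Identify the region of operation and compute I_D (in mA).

Saturation; I_D = 7.18 mA

V_GS = V_G − V_S = 3.66 − 1.08 = 2.58 V; V_DS = V_D − V_S = 5.8 − 1.08 = 4.72 V.
k_n = μ_nC_ox · (W/L) = 3.05 mA/V².
V_ov = V_GS − V_th = 2.58 − 0.41 = 2.17 V.
Since V_DS = 4.72 V ≥ V_ov = 2.17 V, the device is in saturation.
I_D = ½ k_n V_ov² = 0.5 × 3.05 × 2.17² = 7.18 mA.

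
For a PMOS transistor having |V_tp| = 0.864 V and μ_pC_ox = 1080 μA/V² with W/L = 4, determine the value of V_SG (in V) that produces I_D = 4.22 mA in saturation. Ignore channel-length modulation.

k_p = μ_pC_ox · (W/L) = 4.32 mA/V².
In saturation I_D = ½ k_p (V_SG − |V_tp|)², so V_SG − |V_tp| = √(2 I_D / k_p) = √(2 × 4.22 / 4.32) = 1.4 V.
V_SG = 0.864 + 1.4 = 2.26 V.

V_SG = 2.26 V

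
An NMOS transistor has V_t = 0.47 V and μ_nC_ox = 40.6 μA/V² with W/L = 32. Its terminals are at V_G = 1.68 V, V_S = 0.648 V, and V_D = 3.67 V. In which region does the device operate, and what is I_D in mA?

Saturation; I_D = 0.205 mA

V_GS = V_G − V_S = 1.68 − 0.648 = 1.03 V; V_DS = V_D − V_S = 3.67 − 0.648 = 3.02 V.
k_n = μ_nC_ox · (W/L) = 1.299 mA/V².
V_ov = V_GS − V_t = 1.03 − 0.47 = 0.562 V.
Since V_DS = 3.02 V ≥ V_ov = 0.562 V, the device is in saturation.
I_D = ½ k_n V_ov² = 0.5 × 1.299 × 0.562² = 0.205 mA.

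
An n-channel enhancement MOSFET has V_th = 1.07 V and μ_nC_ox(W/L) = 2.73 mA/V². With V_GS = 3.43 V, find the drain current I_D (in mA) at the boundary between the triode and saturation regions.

I_D = 7.60 mA

At the boundary V_DS = V_ov = V_GS − V_th = 3.43 − 1.07 = 2.36 V.
I_D = ½ k_n V_ov² = 0.5 × 2.73 × 2.36² = 7.6 mA.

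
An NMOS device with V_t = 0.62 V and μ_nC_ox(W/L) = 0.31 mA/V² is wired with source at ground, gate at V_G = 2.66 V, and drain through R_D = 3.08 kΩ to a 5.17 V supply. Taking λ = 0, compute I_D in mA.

V_GS = V_G = 2.66 V, so V_ov = 2.66 − 0.62 = 2.04 V.
Assume saturation: I_D = ½ k_n V_ov² = 0.5 × 0.31 × 2.04² = 0.645 mA, giving V_DS = V_DD − I_D R_D = 5.17 − 0.645 × 3.08 = 3.18 V.
V_DS = 3.18 V ≥ V_ov = 2.04 V, confirming saturation.

I_D = 0.645 mA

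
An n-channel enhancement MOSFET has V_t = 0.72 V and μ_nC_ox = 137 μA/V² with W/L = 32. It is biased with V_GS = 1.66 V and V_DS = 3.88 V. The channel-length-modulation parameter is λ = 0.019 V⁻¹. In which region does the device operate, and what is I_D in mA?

Saturation; I_D = 2.08 mA

k_n = μ_nC_ox · (W/L) = 4.384 mA/V².
V_ov = V_GS − V_t = 1.66 − 0.72 = 0.94 V.
Since V_DS = 3.88 V ≥ V_ov = 0.94 V, the device is in saturation.
I_D = ½ k_n V_ov² (1 + λ V_DS) = 0.5 × 4.384 × 0.94² × (1 + 0.019 × 3.88) = 2.08 mA.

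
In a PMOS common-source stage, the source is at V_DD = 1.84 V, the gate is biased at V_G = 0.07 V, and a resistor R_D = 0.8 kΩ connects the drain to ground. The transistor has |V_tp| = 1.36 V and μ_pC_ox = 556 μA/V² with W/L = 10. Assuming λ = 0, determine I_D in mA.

V_SG = V_DD − V_G = 1.84 − 0.07 = 1.77 V, so V_ov = 1.77 − 1.36 = 0.41 V.
k_p = μ_pC_ox · (W/L) = 5.56 mA/V².
Assume saturation: I_D = ½ k_p V_ov² = 0.5 × 5.56 × 0.41² = 0.467 mA, giving V_SD = V_DD − I_D R_D = 1.84 − 0.467 × 0.8 = 1.47 V.
V_SD = 1.47 V ≥ V_ov = 0.41 V, confirming saturation.

I_D = 0.467 mA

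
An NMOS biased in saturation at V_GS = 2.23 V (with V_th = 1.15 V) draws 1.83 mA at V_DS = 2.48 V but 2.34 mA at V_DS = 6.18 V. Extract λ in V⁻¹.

With V_GS fixed, I_D ∝ (1 + λ V_DS) in saturation, so I_D2/I_D1 = (1 + λ V_DS2)/(1 + λ V_DS1).
2.34/1.83 = 1.279 = (1 + 6.18 λ)/(1 + 2.48 λ).
Solving: λ (I_D1 V_DS2 − I_D2 V_DS1) = I_D2 − I_D1, so λ = (2.34 − 1.83) / (1.83 × 6.18 − 2.34 × 2.48) = 0.51 / 5.51 = 0.0926 V⁻¹.

λ = 0.0926 V⁻¹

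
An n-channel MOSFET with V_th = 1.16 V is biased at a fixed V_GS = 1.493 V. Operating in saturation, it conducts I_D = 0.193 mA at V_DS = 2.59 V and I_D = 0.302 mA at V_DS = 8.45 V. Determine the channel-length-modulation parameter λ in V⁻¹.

λ = 0.128 V⁻¹

With V_GS fixed, I_D ∝ (1 + λ V_DS) in saturation, so I_D2/I_D1 = (1 + λ V_DS2)/(1 + λ V_DS1).
0.302/0.193 = 1.565 = (1 + 8.45 λ)/(1 + 2.59 λ).
Solving: λ (I_D1 V_DS2 − I_D2 V_DS1) = I_D2 − I_D1, so λ = (0.302 − 0.193) / (0.193 × 8.45 − 0.302 × 2.59) = 0.109 / 0.849 = 0.128 V⁻¹.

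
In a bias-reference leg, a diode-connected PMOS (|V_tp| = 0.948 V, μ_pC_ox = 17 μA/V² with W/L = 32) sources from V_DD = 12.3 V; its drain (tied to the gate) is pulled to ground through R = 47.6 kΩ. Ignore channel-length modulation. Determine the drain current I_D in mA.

With gate tied to drain, V_SG = V_SD ≥ V_SG − |V_tp|, so the device is in saturation.
k_p = μ_pC_ox · (W/L) = 0.544 mA/V².
KCL at the drain: ½ k_p (V_SG − |V_tp|)² = (V_DD − V_SG)/R.
Let x = V_SG − 0.948. Then 12.9 x² + x − 11.35 = 0, giving x = 0.899 V (positive root), so V_SG = 1.85 V.
I_D = (V_DD − V_SG)/R = (12.3 − 1.85) / 47.6 = 0.22 mA.

I_D = 0.220 mA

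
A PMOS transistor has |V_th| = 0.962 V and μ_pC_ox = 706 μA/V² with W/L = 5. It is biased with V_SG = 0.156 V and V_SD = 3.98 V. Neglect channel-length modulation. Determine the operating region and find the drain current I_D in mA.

Cutoff; I_D = 0 mA

V_SG = 0.156 V < |V_th| = 0.962 V, so the transistor is in cutoff.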